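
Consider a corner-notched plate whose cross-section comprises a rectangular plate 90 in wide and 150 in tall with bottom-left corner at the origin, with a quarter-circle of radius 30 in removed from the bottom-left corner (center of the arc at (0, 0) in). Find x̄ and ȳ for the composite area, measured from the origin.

Part | A | x̄ᵢ | ȳᵢ | A·x̄ᵢ | A·ȳᵢ
plate | 13500.00 | 45.00 | 75.00 | 607500.00 | 1012500.00
removed quarter-circle | -706.86 | 12.73 | 12.73 | -9000.00 | -9000.00
Σ | 12793.14 |  |  | 598500.00 | 1003500.00
x̄ = 598500.00 / 12793.14 = 46.78 in
ȳ = 1003500.00 / 12793.14 = 78.44 in

x̄ = 46.78 in, ȳ = 78.44 in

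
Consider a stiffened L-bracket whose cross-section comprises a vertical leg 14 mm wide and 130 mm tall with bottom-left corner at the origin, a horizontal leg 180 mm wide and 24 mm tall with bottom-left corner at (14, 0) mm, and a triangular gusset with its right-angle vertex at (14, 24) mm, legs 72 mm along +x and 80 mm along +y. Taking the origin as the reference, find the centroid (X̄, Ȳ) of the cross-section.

Part | A | x̄ᵢ | ȳᵢ | A·x̄ᵢ | A·ȳᵢ
vertical leg | 1820.00 | 7.00 | 65.00 | 12740.00 | 118300.00
horizontal leg | 4320.00 | 104.00 | 12.00 | 449280.00 | 51840.00
gusset | 2880.00 | 38.00 | 50.67 | 109440.00 | 145920.00
Σ | 9020.00 |  |  | 571460.00 | 316060.00
X̄ = 571460.00 / 9020.00 = 63.35 mm
Ȳ = 316060.00 / 9020.00 = 35.04 mm

X̄ = 63.35 mm, Ȳ = 35.04 mm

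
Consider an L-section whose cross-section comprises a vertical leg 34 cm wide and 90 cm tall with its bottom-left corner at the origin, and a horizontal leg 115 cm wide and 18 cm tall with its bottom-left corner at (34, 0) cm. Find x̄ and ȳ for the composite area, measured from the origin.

vertical leg: A = 34 × 90 = 3060.00, centroid at (17.00, 45.00).
horizontal leg: A = 115 × 18 = 2070.00, centroid at (91.50, 9.00).
ΣA = 5130.00 cm²
ΣAx̄ = (3060.00)(17.00) + (2070.00)(91.50) = 241425.00 cm³
ΣAȳ = (3060.00)(45.00) + (2070.00)(9.00) = 156330.00 cm³
x̄ = 241425.00 / 5130.00 = 47.06 cm
ȳ = 156330.00 / 5130.00 = 30.47 cm

x̄ = 47.06 cm, ȳ = 30.47 cm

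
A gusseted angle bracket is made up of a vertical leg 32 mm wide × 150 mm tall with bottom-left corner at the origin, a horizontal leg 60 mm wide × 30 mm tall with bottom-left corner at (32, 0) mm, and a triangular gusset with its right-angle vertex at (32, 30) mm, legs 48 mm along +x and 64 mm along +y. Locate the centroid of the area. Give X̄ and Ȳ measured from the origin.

X̄ = 32.22 mm, Ȳ = 57.26 mm

vertical leg: A = 32 × 150 = 4800.00, centroid at (16.00, 75.00).
horizontal leg: A = 60 × 30 = 1800.00, centroid at (62.00, 15.00).
gusset: A = ½·48·64 = 1536.00, centroid at (48.00, 51.33).
ΣA = 8136.00 mm², ΣAX̄ = 262128.00 mm³, ΣAȲ = 465848.00 mm³.
X̄ = 262128.00/8136.00 = 32.22 mm; Ȳ = 465848.00/8136.00 = 57.26 mm.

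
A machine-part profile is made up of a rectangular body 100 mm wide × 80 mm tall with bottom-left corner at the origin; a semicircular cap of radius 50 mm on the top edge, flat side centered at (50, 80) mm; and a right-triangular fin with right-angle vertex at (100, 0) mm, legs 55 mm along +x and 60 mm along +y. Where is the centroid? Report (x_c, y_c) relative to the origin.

x_c = 58.30 mm, y_c = 55.28 mm

rectangular body: A = 100 × 80 = 8000.00, centroid at (50.00, 40.00).
semicircular top: A = ½π·50² = 3926.99, centroid at (50.00, 101.22).
triangular fin: A = ½·55·60 = 1650.00, centroid at (118.33, 20.00).
ΣA = 13576.99 mm², ΣAx_c = 791599.54 mm³, ΣAy_c = 750492.60 mm³.
x_c = 791599.54/13576.99 = 58.30 mm; y_c = 750492.60/13576.99 = 55.28 mm.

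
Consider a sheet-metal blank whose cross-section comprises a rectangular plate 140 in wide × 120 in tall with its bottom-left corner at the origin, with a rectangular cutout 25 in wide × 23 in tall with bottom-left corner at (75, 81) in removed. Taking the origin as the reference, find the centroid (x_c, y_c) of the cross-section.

x_c = 69.38 in, y_c = 58.85 in

plate: A = 140 × 120 = 16800.00, centroid at (70.00, 60.00).
hole: A = −(25 × 23) = -575.00, centroid at (87.50, 92.50).
ΣA = 16225.00 in²
ΣAx_c = (16800.00)(70.00) + (-575.00)(87.50) = 1125687.50 in³
ΣAy_c = (16800.00)(60.00) + (-575.00)(92.50) = 954812.50 in³
x_c = 1125687.50 / 16225.00 = 69.38 in
y_c = 954812.50 / 16225.00 = 58.85 in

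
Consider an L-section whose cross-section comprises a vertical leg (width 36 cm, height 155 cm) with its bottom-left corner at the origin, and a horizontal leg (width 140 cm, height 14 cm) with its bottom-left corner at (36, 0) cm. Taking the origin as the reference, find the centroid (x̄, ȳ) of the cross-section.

Part | A | x̄ᵢ | ȳᵢ | A·x̄ᵢ | A·ȳᵢ
vertical leg | 5580.00 | 18.00 | 77.50 | 100440.00 | 432450.00
horizontal leg | 1960.00 | 106.00 | 7.00 | 207760.00 | 13720.00
Σ | 7540.00 |  |  | 308200.00 | 446170.00
x̄ = 308200.00 / 7540.00 = 40.88 cm
ȳ = 446170.00 / 7540.00 = 59.17 cm

x̄ = 40.88 cm, ȳ = 59.17 cm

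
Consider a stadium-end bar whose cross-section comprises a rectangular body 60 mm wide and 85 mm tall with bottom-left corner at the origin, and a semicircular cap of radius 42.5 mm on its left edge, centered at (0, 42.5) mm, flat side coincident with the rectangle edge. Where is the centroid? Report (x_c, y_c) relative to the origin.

x_c = 12.83 mm, y_c = 42.50 mm

Part | A | x̄ᵢ | ȳᵢ | A·x̄ᵢ | A·ȳᵢ
rectangular body | 5100.00 | 30.00 | 42.50 | 153000.00 | 216750.00
semicircular end | 2837.25 | -18.04 | 42.50 | -51177.08 | 120583.16
Σ | 7937.25 |  |  | 101822.92 | 337333.16
x_c = 101822.92 / 7937.25 = 12.83 mm
y_c = 337333.16 / 7937.25 = 42.50 mm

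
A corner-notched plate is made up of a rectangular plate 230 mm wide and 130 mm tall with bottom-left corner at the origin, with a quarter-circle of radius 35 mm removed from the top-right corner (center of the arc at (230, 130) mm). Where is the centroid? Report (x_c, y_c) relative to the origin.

Part | A | x̄ᵢ | ȳᵢ | A·x̄ᵢ | A·ȳᵢ
plate | 29900.00 | 115.00 | 65.00 | 3438500.00 | 1943500.00
removed quarter-circle | -962.11 | 215.15 | 115.15 | -206994.27 | -110782.99
Σ | 28937.89 |  |  | 3231505.73 | 1832717.01
x_c = 3231505.73 / 28937.89 = 111.67 mm
y_c = 1832717.01 / 28937.89 = 63.33 mm

x_c = 111.67 mm, y_c = 63.33 mm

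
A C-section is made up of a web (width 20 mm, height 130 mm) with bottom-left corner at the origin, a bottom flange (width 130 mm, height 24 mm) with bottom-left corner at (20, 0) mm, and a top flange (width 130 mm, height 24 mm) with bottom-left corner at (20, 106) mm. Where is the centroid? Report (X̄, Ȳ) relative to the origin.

X̄ = 62.94 mm, Ȳ = 65.00 mm

web: A = 20 × 130 = 2600.00, centroid at (10.00, 65.00).
bottom flange: A = 130 × 24 = 3120.00, centroid at (85.00, 12.00).
top flange: A = 130 × 24 = 3120.00, centroid at (85.00, 118.00).
ΣA = 8840.00 mm²
ΣAX̄ = (2600.00)(10.00) + (3120.00)(85.00) + (3120.00)(85.00) = 556400.00 mm³
ΣAȲ = (2600.00)(65.00) + (3120.00)(12.00) + (3120.00)(118.00) = 574600.00 mm³
X̄ = 556400.00 / 8840.00 = 62.94 mm
Ȳ = 574600.00 / 8840.00 = 65.00 mm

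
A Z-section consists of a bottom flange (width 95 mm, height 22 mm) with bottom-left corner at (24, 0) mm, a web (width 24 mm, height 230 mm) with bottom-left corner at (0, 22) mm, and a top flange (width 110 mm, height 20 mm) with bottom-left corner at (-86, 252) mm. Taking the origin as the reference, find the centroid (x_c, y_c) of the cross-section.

x_c = 15.03 mm, y_c = 138.19 mm

Part | A | x̄ᵢ | ȳᵢ | A·x̄ᵢ | A·ȳᵢ
bottom flange | 2090.00 | 71.50 | 11.00 | 149435.00 | 22990.00
web | 5520.00 | 12.00 | 137.00 | 66240.00 | 756240.00
top flange | 2200.00 | -31.00 | 262.00 | -68200.00 | 576400.00
Σ | 9810.00 |  |  | 147475.00 | 1355630.00
x_c = 147475.00 / 9810.00 = 15.03 mm
y_c = 1355630.00 / 9810.00 = 138.19 mm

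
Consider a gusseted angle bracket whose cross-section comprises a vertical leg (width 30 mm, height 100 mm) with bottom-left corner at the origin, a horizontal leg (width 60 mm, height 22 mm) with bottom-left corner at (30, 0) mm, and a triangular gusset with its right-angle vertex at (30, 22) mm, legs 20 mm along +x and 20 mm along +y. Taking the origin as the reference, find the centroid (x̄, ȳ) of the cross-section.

vertical leg: A = 30 × 100 = 3000.00, centroid at (15.00, 50.00).
horizontal leg: A = 60 × 22 = 1320.00, centroid at (60.00, 11.00).
gusset: A = ½·20·20 = 200.00, centroid at (36.67, 28.67).
ΣA = 4520.00 mm²
ΣAx̄ = (3000.00)(15.00) + (1320.00)(60.00) + (200.00)(36.67) = 131533.33 mm³
ΣAȳ = (3000.00)(50.00) + (1320.00)(11.00) + (200.00)(28.67) = 170253.33 mm³
x̄ = 131533.33 / 4520.00 = 29.10 mm
ȳ = 170253.33 / 4520.00 = 37.67 mm

x̄ = 29.10 mm, ȳ = 37.67 mm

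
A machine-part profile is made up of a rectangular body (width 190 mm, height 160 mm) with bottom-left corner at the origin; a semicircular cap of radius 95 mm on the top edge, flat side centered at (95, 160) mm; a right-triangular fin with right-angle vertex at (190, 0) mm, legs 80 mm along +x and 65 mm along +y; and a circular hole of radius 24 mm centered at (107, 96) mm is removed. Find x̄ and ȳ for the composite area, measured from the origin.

Part | A | x̄ᵢ | ȳᵢ | A·x̄ᵢ | A·ȳᵢ
rectangular body | 30400.00 | 95.00 | 80.00 | 2888000.00 | 2432000.00
semicircular top | 14176.44 | 95.00 | 200.32 | 1346761.50 | 2839813.23
triangular fin | 2600.00 | 216.67 | 21.67 | 563333.33 | 56333.33
hole | -1809.56 | 107.00 | 96.00 | -193622.64 | -173717.51
Σ | 45366.88 |  |  | 4604472.20 | 5154429.06
x̄ = 4604472.20 / 45366.88 = 101.49 mm
ȳ = 5154429.06 / 45366.88 = 113.62 mm

x̄ = 101.49 mm, ȳ = 113.62 mm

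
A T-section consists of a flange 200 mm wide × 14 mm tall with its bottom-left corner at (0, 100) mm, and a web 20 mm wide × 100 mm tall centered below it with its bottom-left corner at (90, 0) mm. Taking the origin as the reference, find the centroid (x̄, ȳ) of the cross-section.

x̄ = 100.00 mm, ȳ = 83.25 mm

web: A = 20 × 100 = 2000.00, centroid at (100.00, 50.00).
flange: A = 200 × 14 = 2800.00, centroid at (100.00, 107.00).
ΣA = 4800.00 mm²
ΣAx̄ = (2000.00)(100.00) + (2800.00)(100.00) = 480000.00 mm³
ΣAȳ = (2000.00)(50.00) + (2800.00)(107.00) = 399600.00 mm³
x̄ = 480000.00 / 4800.00 = 100.00 mm
ȳ = 399600.00 / 4800.00 = 83.25 mm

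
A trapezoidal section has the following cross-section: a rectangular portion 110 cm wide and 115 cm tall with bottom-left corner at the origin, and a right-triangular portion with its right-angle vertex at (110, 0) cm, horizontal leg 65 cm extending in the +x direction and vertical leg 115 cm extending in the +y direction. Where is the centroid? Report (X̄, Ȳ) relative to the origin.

Part | A | x̄ᵢ | ȳᵢ | A·x̄ᵢ | A·ȳᵢ
rectangular portion | 12650.00 | 55.00 | 57.50 | 695750.00 | 727375.00
triangular portion | 3737.50 | 131.67 | 38.33 | 492104.17 | 143270.83
Σ | 16387.50 |  |  | 1187854.17 | 870645.83
X̄ = 1187854.17 / 16387.50 = 72.49 cm
Ȳ = 870645.83 / 16387.50 = 53.13 cm

X̄ = 72.49 cm, Ȳ = 53.13 cm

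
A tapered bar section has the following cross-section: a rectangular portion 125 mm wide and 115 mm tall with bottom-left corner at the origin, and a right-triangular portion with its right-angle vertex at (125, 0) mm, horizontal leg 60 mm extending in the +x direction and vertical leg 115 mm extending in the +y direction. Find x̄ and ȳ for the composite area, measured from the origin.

rectangular portion: A = 125 × 115 = 14375.00, centroid at (62.50, 57.50).
triangular portion: A = ½·60·115 = 3450.00, centroid at (145.00, 38.33).
ΣA = 17825.00 mm²
ΣAx̄ = (14375.00)(62.50) + (3450.00)(145.00) = 1398687.50 mm³
ΣAȳ = (14375.00)(57.50) + (3450.00)(38.33) = 958812.50 mm³
x̄ = 1398687.50 / 17825.00 = 78.47 mm
ȳ = 958812.50 / 17825.00 = 53.79 mm

x̄ = 78.47 mm, ȳ = 53.79 mm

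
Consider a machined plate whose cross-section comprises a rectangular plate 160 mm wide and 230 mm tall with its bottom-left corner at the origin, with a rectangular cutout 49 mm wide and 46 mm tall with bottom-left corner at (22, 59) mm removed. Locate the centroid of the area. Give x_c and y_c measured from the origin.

Part | A | x̄ᵢ | ȳᵢ | A·x̄ᵢ | A·ȳᵢ
plate | 36800.00 | 80.00 | 115.00 | 2944000.00 | 4232000.00
hole | -2254.00 | 46.50 | 82.00 | -104811.00 | -184828.00
Σ | 34546.00 |  |  | 2839189.00 | 4047172.00
x_c = 2839189.00 / 34546.00 = 82.19 mm
y_c = 4047172.00 / 34546.00 = 117.15 mm

x_c = 82.19 mm, y_c = 117.15 mm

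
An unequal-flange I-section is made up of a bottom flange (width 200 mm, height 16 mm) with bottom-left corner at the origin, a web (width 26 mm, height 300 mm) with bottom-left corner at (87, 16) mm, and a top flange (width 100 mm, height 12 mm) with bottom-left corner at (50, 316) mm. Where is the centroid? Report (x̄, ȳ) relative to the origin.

x̄ = 100.00 mm, ȳ = 139.90 mm

bottom flange: A = 200 × 16 = 3200.00, centroid at (100.00, 8.00).
web: A = 26 × 300 = 7800.00, centroid at (100.00, 166.00).
top flange: A = 100 × 12 = 1200.00, centroid at (100.00, 322.00).
ΣA = 12200.00 mm²
ΣAx̄ = (3200.00)(100.00) + (7800.00)(100.00) + (1200.00)(100.00) = 1220000.00 mm³
ΣAȳ = (3200.00)(8.00) + (7800.00)(166.00) + (1200.00)(322.00) = 1706800.00 mm³
x̄ = 1220000.00 / 12200.00 = 100.00 mm
ȳ = 1706800.00 / 12200.00 = 139.90 mm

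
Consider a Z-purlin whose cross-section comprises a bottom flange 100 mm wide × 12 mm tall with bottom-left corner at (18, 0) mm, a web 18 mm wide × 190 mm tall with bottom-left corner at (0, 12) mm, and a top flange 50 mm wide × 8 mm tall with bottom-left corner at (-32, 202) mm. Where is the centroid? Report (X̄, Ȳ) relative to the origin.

X̄ = 21.83 mm, Ȳ = 90.75 mm

bottom flange: A = 100 × 12 = 1200.00, centroid at (68.00, 6.00).
web: A = 18 × 190 = 3420.00, centroid at (9.00, 107.00).
top flange: A = 50 × 8 = 400.00, centroid at (-7.00, 206.00).
ΣA = 5020.00 mm²
ΣAX̄ = (1200.00)(68.00) + (3420.00)(9.00) + (400.00)(-7.00) = 109580.00 mm³
ΣAȲ = (1200.00)(6.00) + (3420.00)(107.00) + (400.00)(206.00) = 455540.00 mm³
X̄ = 109580.00 / 5020.00 = 21.83 mm
Ȳ = 455540.00 / 5020.00 = 90.75 mm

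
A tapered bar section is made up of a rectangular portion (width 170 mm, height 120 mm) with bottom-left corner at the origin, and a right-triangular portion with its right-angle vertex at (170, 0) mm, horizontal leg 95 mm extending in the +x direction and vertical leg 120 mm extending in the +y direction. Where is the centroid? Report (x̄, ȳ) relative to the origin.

rectangular portion: A = 170 × 120 = 20400.00, centroid at (85.00, 60.00).
triangular portion: A = ½·95·120 = 5700.00, centroid at (201.67, 40.00).
ΣA = 26100.00 mm²
ΣAx̄ = (20400.00)(85.00) + (5700.00)(201.67) = 2883500.00 mm³
ΣAȳ = (20400.00)(60.00) + (5700.00)(40.00) = 1452000.00 mm³
x̄ = 2883500.00 / 26100.00 = 110.48 mm
ȳ = 1452000.00 / 26100.00 = 55.63 mm

x̄ = 110.48 mm, ȳ = 55.63 mm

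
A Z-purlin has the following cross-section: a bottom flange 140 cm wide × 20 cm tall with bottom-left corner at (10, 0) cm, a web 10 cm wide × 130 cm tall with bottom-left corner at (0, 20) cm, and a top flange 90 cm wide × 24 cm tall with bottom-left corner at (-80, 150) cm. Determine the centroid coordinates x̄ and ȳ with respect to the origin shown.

bottom flange: A = 140 × 20 = 2800.00, centroid at (80.00, 10.00).
web: A = 10 × 130 = 1300.00, centroid at (5.00, 85.00).
top flange: A = 90 × 24 = 2160.00, centroid at (-35.00, 162.00).
ΣA = 6260.00 cm², ΣAx̄ = 154900.00 cm³, ΣAȳ = 488420.00 cm³.
x̄ = 154900.00/6260.00 = 24.74 cm; ȳ = 488420.00/6260.00 = 78.02 cm.

x̄ = 24.74 cm, ȳ = 78.02 cm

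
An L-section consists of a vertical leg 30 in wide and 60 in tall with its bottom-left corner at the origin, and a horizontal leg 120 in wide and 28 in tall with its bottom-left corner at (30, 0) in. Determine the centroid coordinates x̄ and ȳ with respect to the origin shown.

vertical leg: A = 30 × 60 = 1800.00, centroid at (15.00, 30.00).
horizontal leg: A = 120 × 28 = 3360.00, centroid at (90.00, 14.00).
ΣA = 5160.00 in²
ΣAx̄ = (1800.00)(15.00) + (3360.00)(90.00) = 329400.00 in³
ΣAȳ = (1800.00)(30.00) + (3360.00)(14.00) = 101040.00 in³
x̄ = 329400.00 / 5160.00 = 63.84 in
ȳ = 101040.00 / 5160.00 = 19.58 in

x̄ = 63.84 in, ȳ = 19.58 in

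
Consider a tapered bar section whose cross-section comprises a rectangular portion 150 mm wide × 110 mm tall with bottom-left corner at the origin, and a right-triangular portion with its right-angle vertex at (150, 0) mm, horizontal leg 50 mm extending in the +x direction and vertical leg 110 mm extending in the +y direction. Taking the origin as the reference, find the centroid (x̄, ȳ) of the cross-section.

x̄ = 88.10 mm, ȳ = 52.38 mm

Part | A | x̄ᵢ | ȳᵢ | A·x̄ᵢ | A·ȳᵢ
rectangular portion | 16500.00 | 75.00 | 55.00 | 1237500.00 | 907500.00
triangular portion | 2750.00 | 166.67 | 36.67 | 458333.33 | 100833.33
Σ | 19250.00 |  |  | 1695833.33 | 1008333.33
x̄ = 1695833.33 / 19250.00 = 88.10 mm
ȳ = 1008333.33 / 19250.00 = 52.38 mm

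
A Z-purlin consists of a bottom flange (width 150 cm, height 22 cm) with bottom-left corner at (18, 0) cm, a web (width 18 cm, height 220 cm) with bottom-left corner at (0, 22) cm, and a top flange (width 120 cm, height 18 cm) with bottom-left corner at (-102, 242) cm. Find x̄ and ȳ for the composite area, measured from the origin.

bottom flange: A = 150 × 22 = 3300.00, centroid at (93.00, 11.00).
web: A = 18 × 220 = 3960.00, centroid at (9.00, 132.00).
top flange: A = 120 × 18 = 2160.00, centroid at (-42.00, 251.00).
ΣA = 9420.00 cm²
ΣAx̄ = (3300.00)(93.00) + (3960.00)(9.00) + (2160.00)(-42.00) = 251820.00 cm³
ΣAȳ = (3300.00)(11.00) + (3960.00)(132.00) + (2160.00)(251.00) = 1101180.00 cm³
x̄ = 251820.00 / 9420.00 = 26.73 cm
ȳ = 1101180.00 / 9420.00 = 116.90 cm

x̄ = 26.73 cm, ȳ = 116.90 cm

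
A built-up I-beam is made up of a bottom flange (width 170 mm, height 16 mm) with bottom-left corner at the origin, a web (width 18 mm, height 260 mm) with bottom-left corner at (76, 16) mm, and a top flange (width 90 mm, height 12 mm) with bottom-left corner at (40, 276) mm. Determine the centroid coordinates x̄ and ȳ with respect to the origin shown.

x̄ = 85.00 mm, ȳ = 119.06 mm

bottom flange: A = 170 × 16 = 2720.00, centroid at (85.00, 8.00).
web: A = 18 × 260 = 4680.00, centroid at (85.00, 146.00).
top flange: A = 90 × 12 = 1080.00, centroid at (85.00, 282.00).
ΣA = 8480.00 mm²
ΣAx̄ = (2720.00)(85.00) + (4680.00)(85.00) + (1080.00)(85.00) = 720800.00 mm³
ΣAȳ = (2720.00)(8.00) + (4680.00)(146.00) + (1080.00)(282.00) = 1009600.00 mm³
x̄ = 720800.00 / 8480.00 = 85.00 mm
ȳ = 1009600.00 / 8480.00 = 119.06 mm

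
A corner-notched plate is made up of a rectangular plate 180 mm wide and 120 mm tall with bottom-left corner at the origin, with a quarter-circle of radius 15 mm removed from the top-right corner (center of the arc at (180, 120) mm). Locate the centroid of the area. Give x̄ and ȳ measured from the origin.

x̄ = 89.31 mm, ȳ = 59.56 mm

plate: A = 180 × 120 = 21600.00, centroid at (90.00, 60.00).
removed quarter-circle: A = −¼π·15² = -176.71, centroid at (173.63, 113.63).
ΣA = 21423.29 mm², ΣAx̄ = 1913316.37 mm³, ΣAȳ = 1275919.25 mm³.
x̄ = 1913316.37/21423.29 = 89.31 mm; ȳ = 1275919.25/21423.29 = 59.56 mm.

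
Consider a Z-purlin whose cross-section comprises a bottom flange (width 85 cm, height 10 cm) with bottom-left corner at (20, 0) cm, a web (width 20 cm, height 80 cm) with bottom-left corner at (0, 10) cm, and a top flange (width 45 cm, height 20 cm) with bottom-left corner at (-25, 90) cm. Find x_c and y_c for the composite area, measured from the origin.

x_c = 19.96 cm, y_c = 52.01 cm

Part | A | x̄ᵢ | ȳᵢ | A·x̄ᵢ | A·ȳᵢ
bottom flange | 850.00 | 62.50 | 5.00 | 53125.00 | 4250.00
web | 1600.00 | 10.00 | 50.00 | 16000.00 | 80000.00
top flange | 900.00 | -2.50 | 100.00 | -2250.00 | 90000.00
Σ | 3350.00 |  |  | 66875.00 | 174250.00
x_c = 66875.00 / 3350.00 = 19.96 cm
y_c = 174250.00 / 3350.00 = 52.01 cm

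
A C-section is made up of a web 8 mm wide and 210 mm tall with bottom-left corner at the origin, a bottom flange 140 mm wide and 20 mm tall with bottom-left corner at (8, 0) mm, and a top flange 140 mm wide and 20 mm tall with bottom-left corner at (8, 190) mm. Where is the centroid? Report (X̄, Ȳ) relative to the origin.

web: A = 8 × 210 = 1680.00, centroid at (4.00, 105.00).
bottom flange: A = 140 × 20 = 2800.00, centroid at (78.00, 10.00).
top flange: A = 140 × 20 = 2800.00, centroid at (78.00, 200.00).
ΣA = 7280.00 mm²
ΣAX̄ = (1680.00)(4.00) + (2800.00)(78.00) + (2800.00)(78.00) = 443520.00 mm³
ΣAȲ = (1680.00)(105.00) + (2800.00)(10.00) + (2800.00)(200.00) = 764400.00 mm³
X̄ = 443520.00 / 7280.00 = 60.92 mm
Ȳ = 764400.00 / 7280.00 = 105.00 mm

X̄ = 60.92 mm, Ȳ = 105.00 mm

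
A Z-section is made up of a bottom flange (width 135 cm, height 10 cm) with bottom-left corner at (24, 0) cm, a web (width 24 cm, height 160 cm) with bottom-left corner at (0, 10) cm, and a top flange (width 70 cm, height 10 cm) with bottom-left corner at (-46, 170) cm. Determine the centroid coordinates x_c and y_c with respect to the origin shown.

bottom flange: A = 135 × 10 = 1350.00, centroid at (91.50, 5.00).
web: A = 24 × 160 = 3840.00, centroid at (12.00, 90.00).
top flange: A = 70 × 10 = 700.00, centroid at (-11.00, 175.00).
ΣA = 5890.00 cm²
ΣAx_c = (1350.00)(91.50) + (3840.00)(12.00) + (700.00)(-11.00) = 161905.00 cm³
ΣAy_c = (1350.00)(5.00) + (3840.00)(90.00) + (700.00)(175.00) = 474850.00 cm³
x_c = 161905.00 / 5890.00 = 27.49 cm
y_c = 474850.00 / 5890.00 = 80.62 cm

x_c = 27.49 cm, y_c = 80.62 cm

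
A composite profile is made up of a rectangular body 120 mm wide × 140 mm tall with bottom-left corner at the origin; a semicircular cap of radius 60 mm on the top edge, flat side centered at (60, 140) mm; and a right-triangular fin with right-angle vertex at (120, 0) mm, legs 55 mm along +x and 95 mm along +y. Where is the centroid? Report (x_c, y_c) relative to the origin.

x_c = 68.16 mm, y_c = 87.54 mm

Part | A | x̄ᵢ | ȳᵢ | A·x̄ᵢ | A·ȳᵢ
rectangular body | 16800.00 | 60.00 | 70.00 | 1008000.00 | 1176000.00
semicircular top | 5654.87 | 60.00 | 165.46 | 339292.01 | 935681.35
triangular fin | 2612.50 | 138.33 | 31.67 | 361395.83 | 82729.17
Σ | 25067.37 |  |  | 1708687.84 | 2194410.52
x_c = 1708687.84 / 25067.37 = 68.16 mm
y_c = 2194410.52 / 25067.37 = 87.54 mm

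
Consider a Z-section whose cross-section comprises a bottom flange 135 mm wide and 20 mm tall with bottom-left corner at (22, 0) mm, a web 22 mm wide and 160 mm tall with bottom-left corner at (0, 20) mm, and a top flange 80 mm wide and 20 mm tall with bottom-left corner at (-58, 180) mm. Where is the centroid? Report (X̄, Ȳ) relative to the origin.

bottom flange: A = 135 × 20 = 2700.00, centroid at (89.50, 10.00).
web: A = 22 × 160 = 3520.00, centroid at (11.00, 100.00).
top flange: A = 80 × 20 = 1600.00, centroid at (-18.00, 190.00).
ΣA = 7820.00 mm²
ΣAX̄ = (2700.00)(89.50) + (3520.00)(11.00) + (1600.00)(-18.00) = 251570.00 mm³
ΣAȲ = (2700.00)(10.00) + (3520.00)(100.00) + (1600.00)(190.00) = 683000.00 mm³
X̄ = 251570.00 / 7820.00 = 32.17 mm
Ȳ = 683000.00 / 7820.00 = 87.34 mm

X̄ = 32.17 mm, Ȳ = 87.34 mm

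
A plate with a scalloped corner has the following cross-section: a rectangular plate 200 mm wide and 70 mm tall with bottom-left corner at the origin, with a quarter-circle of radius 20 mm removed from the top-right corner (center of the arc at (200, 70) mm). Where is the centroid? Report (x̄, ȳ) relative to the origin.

x̄ = 97.90 mm, ȳ = 34.39 mm

Part | A | x̄ᵢ | ȳᵢ | A·x̄ᵢ | A·ȳᵢ
plate | 14000.00 | 100.00 | 35.00 | 1400000.00 | 490000.00
removed quarter-circle | -314.16 | 191.51 | 61.51 | -60165.19 | -19324.48
Σ | 13685.84 |  |  | 1339834.81 | 470675.52
x̄ = 1339834.81 / 13685.84 = 97.90 mm
ȳ = 470675.52 / 13685.84 = 34.39 mm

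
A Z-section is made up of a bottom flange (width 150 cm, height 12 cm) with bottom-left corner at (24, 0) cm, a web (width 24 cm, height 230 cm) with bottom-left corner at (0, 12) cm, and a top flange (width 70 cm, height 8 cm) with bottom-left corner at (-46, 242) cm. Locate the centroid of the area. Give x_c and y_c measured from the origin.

Part | A | x̄ᵢ | ȳᵢ | A·x̄ᵢ | A·ȳᵢ
bottom flange | 1800.00 | 99.00 | 6.00 | 178200.00 | 10800.00
web | 5520.00 | 12.00 | 127.00 | 66240.00 | 701040.00
top flange | 560.00 | -11.00 | 246.00 | -6160.00 | 137760.00
Σ | 7880.00 |  |  | 238280.00 | 849600.00
x_c = 238280.00 / 7880.00 = 30.24 cm
y_c = 849600.00 / 7880.00 = 107.82 cm

x_c = 30.24 cm, y_c = 107.82 cm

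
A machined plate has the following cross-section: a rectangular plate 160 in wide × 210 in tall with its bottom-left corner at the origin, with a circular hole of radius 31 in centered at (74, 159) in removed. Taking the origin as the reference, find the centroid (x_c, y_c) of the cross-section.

x_c = 80.59 in, y_c = 99.67 in

plate: A = 160 × 210 = 33600.00, centroid at (80.00, 105.00).
hole: A = −π·31² = -3019.07, centroid at (74.00, 159.00).
ΣA = 30580.93 in², ΣAx_c = 2464588.78 in³, ΣAy_c = 3047967.78 in³.
x_c = 2464588.78/30580.93 = 80.59 in; y_c = 3047967.78/30580.93 = 99.67 in.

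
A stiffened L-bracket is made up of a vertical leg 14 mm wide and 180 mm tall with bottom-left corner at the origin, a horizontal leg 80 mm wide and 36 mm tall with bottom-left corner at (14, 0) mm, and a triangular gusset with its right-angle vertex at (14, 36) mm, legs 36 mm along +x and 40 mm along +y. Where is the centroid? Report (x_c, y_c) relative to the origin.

x_c = 31.35 mm, y_c = 51.33 mm

vertical leg: A = 14 × 180 = 2520.00, centroid at (7.00, 90.00).
horizontal leg: A = 80 × 36 = 2880.00, centroid at (54.00, 18.00).
gusset: A = ½·36·40 = 720.00, centroid at (26.00, 49.33).
ΣA = 6120.00 mm², ΣAx_c = 191880.00 mm³, ΣAy_c = 314160.00 mm³.
x_c = 191880.00/6120.00 = 31.35 mm; y_c = 314160.00/6120.00 = 51.33 mm.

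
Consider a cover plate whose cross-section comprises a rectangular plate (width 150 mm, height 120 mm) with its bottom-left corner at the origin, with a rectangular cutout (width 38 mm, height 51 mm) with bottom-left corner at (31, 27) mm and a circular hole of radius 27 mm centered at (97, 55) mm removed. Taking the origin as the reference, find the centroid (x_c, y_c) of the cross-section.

x_c = 74.86 mm, y_c = 61.89 mm

Part | A | x̄ᵢ | ȳᵢ | A·x̄ᵢ | A·ȳᵢ
plate | 18000.00 | 75.00 | 60.00 | 1350000.00 | 1080000.00
hole 1 | -1938.00 | 50.00 | 52.50 | -96900.00 | -101745.00
hole 2 | -2290.22 | 97.00 | 55.00 | -222151.44 | -125962.16
Σ | 13771.78 |  |  | 1030948.56 | 852292.84
x_c = 1030948.56 / 13771.78 = 74.86 mm
y_c = 852292.84 / 13771.78 = 61.89 mm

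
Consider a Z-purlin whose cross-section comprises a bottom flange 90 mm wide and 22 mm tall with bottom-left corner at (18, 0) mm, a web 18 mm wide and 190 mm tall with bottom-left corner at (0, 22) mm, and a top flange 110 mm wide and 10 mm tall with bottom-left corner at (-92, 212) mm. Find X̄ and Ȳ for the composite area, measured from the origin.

bottom flange: A = 90 × 22 = 1980.00, centroid at (63.00, 11.00).
web: A = 18 × 190 = 3420.00, centroid at (9.00, 117.00).
top flange: A = 110 × 10 = 1100.00, centroid at (-37.00, 217.00).
ΣA = 6500.00 mm²
ΣAX̄ = (1980.00)(63.00) + (3420.00)(9.00) + (1100.00)(-37.00) = 114820.00 mm³
ΣAȲ = (1980.00)(11.00) + (3420.00)(117.00) + (1100.00)(217.00) = 660620.00 mm³
X̄ = 114820.00 / 6500.00 = 17.66 mm
Ȳ = 660620.00 / 6500.00 = 101.63 mm

X̄ = 17.66 mm, Ȳ = 101.63 mm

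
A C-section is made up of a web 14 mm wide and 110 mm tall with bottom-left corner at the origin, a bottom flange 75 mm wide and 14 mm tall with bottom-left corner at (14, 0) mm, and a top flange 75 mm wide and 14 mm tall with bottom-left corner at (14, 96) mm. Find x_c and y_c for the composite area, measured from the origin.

web: A = 14 × 110 = 1540.00, centroid at (7.00, 55.00).
bottom flange: A = 75 × 14 = 1050.00, centroid at (51.50, 7.00).
top flange: A = 75 × 14 = 1050.00, centroid at (51.50, 103.00).
ΣA = 3640.00 mm²
ΣAx_c = (1540.00)(7.00) + (1050.00)(51.50) + (1050.00)(51.50) = 118930.00 mm³
ΣAy_c = (1540.00)(55.00) + (1050.00)(7.00) + (1050.00)(103.00) = 200200.00 mm³
x_c = 118930.00 / 3640.00 = 32.67 mm
y_c = 200200.00 / 3640.00 = 55.00 mm

x_c = 32.67 mm, y_c = 55.00 mm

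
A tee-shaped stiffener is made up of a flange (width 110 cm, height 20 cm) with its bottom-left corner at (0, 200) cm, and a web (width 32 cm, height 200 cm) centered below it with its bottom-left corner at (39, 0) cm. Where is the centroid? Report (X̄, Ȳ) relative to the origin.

X̄ = 55.00 cm, Ȳ = 128.14 cm

web: A = 32 × 200 = 6400.00, centroid at (55.00, 100.00).
flange: A = 110 × 20 = 2200.00, centroid at (55.00, 210.00).
ΣA = 8600.00 cm²
ΣAX̄ = (6400.00)(55.00) + (2200.00)(55.00) = 473000.00 cm³
ΣAȲ = (6400.00)(100.00) + (2200.00)(210.00) = 1102000.00 cm³
X̄ = 473000.00 / 8600.00 = 55.00 cm
Ȳ = 1102000.00 / 8600.00 = 128.14 cm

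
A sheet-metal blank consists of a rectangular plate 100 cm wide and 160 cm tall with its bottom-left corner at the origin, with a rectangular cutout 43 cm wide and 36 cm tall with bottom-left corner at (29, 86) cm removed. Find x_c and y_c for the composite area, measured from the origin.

x_c = 49.95 cm, y_c = 77.43 cm

Part | A | x̄ᵢ | ȳᵢ | A·x̄ᵢ | A·ȳᵢ
plate | 16000.00 | 50.00 | 80.00 | 800000.00 | 1280000.00
hole | -1548.00 | 50.50 | 104.00 | -78174.00 | -160992.00
Σ | 14452.00 |  |  | 721826.00 | 1119008.00
x_c = 721826.00 / 14452.00 = 49.95 cm
y_c = 1119008.00 / 14452.00 = 77.43 cm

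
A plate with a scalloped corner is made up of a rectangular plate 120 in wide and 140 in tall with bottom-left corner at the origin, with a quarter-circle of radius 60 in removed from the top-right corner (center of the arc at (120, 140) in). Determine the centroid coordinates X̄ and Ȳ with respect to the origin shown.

plate: A = 120 × 140 = 16800.00, centroid at (60.00, 70.00).
removed quarter-circle: A = −¼π·60² = -2827.43, centroid at (94.54, 114.54).
ΣA = 13972.57 in²
ΣAX̄ = (16800.00)(60.00) + (-2827.43)(94.54) = 740707.99 in³
ΣAȲ = (16800.00)(70.00) + (-2827.43)(114.54) = 852159.33 in³
X̄ = 740707.99 / 13972.57 = 53.01 in
Ȳ = 852159.33 / 13972.57 = 60.99 in

X̄ = 53.01 in, Ȳ = 60.99 in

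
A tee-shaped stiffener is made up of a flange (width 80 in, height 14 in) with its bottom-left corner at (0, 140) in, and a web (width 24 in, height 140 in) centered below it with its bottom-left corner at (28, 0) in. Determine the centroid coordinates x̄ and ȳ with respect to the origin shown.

x̄ = 40.00 in, ȳ = 89.25 in

web: A = 24 × 140 = 3360.00, centroid at (40.00, 70.00).
flange: A = 80 × 14 = 1120.00, centroid at (40.00, 147.00).
ΣA = 4480.00 in², ΣAx̄ = 179200.00 in³, ΣAȳ = 399840.00 in³.
x̄ = 179200.00/4480.00 = 40.00 in; ȳ = 399840.00/4480.00 = 89.25 in.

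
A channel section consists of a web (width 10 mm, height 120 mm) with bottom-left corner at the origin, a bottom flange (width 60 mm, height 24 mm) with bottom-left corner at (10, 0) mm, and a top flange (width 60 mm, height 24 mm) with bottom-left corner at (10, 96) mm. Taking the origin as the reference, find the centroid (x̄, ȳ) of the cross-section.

x̄ = 29.71 mm, ȳ = 60.00 mm

web: A = 10 × 120 = 1200.00, centroid at (5.00, 60.00).
bottom flange: A = 60 × 24 = 1440.00, centroid at (40.00, 12.00).
top flange: A = 60 × 24 = 1440.00, centroid at (40.00, 108.00).
ΣA = 4080.00 mm²
ΣAx̄ = (1200.00)(5.00) + (1440.00)(40.00) + (1440.00)(40.00) = 121200.00 mm³
ΣAȳ = (1200.00)(60.00) + (1440.00)(12.00) + (1440.00)(108.00) = 244800.00 mm³
x̄ = 121200.00 / 4080.00 = 29.71 mm
ȳ = 244800.00 / 4080.00 = 60.00 mm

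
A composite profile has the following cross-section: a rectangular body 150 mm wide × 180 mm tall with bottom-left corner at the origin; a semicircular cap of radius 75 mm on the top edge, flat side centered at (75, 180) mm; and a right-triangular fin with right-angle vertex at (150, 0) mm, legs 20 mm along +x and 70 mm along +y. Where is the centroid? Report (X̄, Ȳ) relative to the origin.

X̄ = 76.56 mm, Ȳ = 118.19 mm

rectangular body: A = 150 × 180 = 27000.00, centroid at (75.00, 90.00).
semicircular top: A = ½π·75² = 8835.73, centroid at (75.00, 211.83).
triangular fin: A = ½·20·70 = 700.00, centroid at (156.67, 23.33).
ΣA = 36535.73 mm²
ΣAX̄ = (27000.00)(75.00) + (8835.73)(75.00) + (700.00)(156.67) = 2797346.37 mm³
ΣAȲ = (27000.00)(90.00) + (8835.73)(211.83) + (700.00)(23.33) = 4318014.61 mm³
X̄ = 2797346.37 / 36535.73 = 76.56 mm
Ȳ = 4318014.61 / 36535.73 = 118.19 mm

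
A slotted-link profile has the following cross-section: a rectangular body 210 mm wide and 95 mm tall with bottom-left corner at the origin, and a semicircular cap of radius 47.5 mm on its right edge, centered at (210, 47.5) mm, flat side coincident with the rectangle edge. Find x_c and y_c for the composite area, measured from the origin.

x_c = 123.88 mm, y_c = 47.50 mm

rectangular body: A = 210 × 95 = 19950.00, centroid at (105.00, 47.50).
semicircular end: A = ½π·47.5² = 3544.11, centroid at (230.16, 47.50).
ΣA = 23494.11 mm², ΣAx_c = 2910460.85 mm³, ΣAy_c = 1115970.19 mm³.
x_c = 2910460.85/23494.11 = 123.88 mm; y_c = 1115970.19/23494.11 = 47.50 mm.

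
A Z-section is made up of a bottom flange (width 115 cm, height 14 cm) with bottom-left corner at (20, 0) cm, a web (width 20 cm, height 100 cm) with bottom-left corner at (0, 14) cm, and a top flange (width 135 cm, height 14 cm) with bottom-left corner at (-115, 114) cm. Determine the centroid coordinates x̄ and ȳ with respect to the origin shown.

x̄ = 10.00 cm, ȳ = 66.90 cm

Part | A | x̄ᵢ | ȳᵢ | A·x̄ᵢ | A·ȳᵢ
bottom flange | 1610.00 | 77.50 | 7.00 | 124775.00 | 11270.00
web | 2000.00 | 10.00 | 64.00 | 20000.00 | 128000.00
top flange | 1890.00 | -47.50 | 121.00 | -89775.00 | 228690.00
Σ | 5500.00 |  |  | 55000.00 | 367960.00
x̄ = 55000.00 / 5500.00 = 10.00 cm
ȳ = 367960.00 / 5500.00 = 66.90 cm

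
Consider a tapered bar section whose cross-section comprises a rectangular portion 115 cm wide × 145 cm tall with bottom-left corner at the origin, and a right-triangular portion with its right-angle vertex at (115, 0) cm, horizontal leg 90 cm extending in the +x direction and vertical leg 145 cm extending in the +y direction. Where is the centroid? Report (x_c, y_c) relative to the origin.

x_c = 82.11 cm, y_c = 65.70 cm

rectangular portion: A = 115 × 145 = 16675.00, centroid at (57.50, 72.50).
triangular portion: A = ½·90·145 = 6525.00, centroid at (145.00, 48.33).
ΣA = 23200.00 cm²
ΣAx_c = (16675.00)(57.50) + (6525.00)(145.00) = 1904937.50 cm³
ΣAy_c = (16675.00)(72.50) + (6525.00)(48.33) = 1524312.50 cm³
x_c = 1904937.50 / 23200.00 = 82.11 cm
y_c = 1524312.50 / 23200.00 = 65.70 cm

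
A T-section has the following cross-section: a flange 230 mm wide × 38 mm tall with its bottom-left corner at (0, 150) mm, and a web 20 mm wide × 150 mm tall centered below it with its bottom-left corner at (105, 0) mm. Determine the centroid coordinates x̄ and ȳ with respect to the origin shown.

web: A = 20 × 150 = 3000.00, centroid at (115.00, 75.00).
flange: A = 230 × 38 = 8740.00, centroid at (115.00, 169.00).
ΣA = 11740.00 mm², ΣAx̄ = 1350100.00 mm³, ΣAȳ = 1702060.00 mm³.
x̄ = 1350100.00/11740.00 = 115.00 mm; ȳ = 1702060.00/11740.00 = 144.98 mm.

x̄ = 115.00 mm, ȳ = 144.98 mm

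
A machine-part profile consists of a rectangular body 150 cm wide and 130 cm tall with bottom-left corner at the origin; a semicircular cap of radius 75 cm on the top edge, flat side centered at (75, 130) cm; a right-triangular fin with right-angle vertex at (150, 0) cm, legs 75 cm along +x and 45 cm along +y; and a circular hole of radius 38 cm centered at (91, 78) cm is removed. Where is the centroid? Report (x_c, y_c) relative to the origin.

x_c = 78.77 cm, y_c = 92.94 cm

rectangular body: A = 150 × 130 = 19500.00, centroid at (75.00, 65.00).
semicircular top: A = ½π·75² = 8835.73, centroid at (75.00, 161.83).
triangular fin: A = ½·75·45 = 1687.50, centroid at (175.00, 15.00).
hole: A = −π·38² = -4536.46, centroid at (91.00, 78.00).
ΣA = 25486.77 cm²
ΣAx_c = (19500.00)(75.00) + (8835.73)(75.00) + (1687.50)(175.00) + (-4536.46)(91.00) = 2007674.36 cm³
ΣAy_c = (19500.00)(65.00) + (8835.73)(161.83) + (1687.50)(15.00) + (-4536.46)(78.00) = 2368863.45 cm³
x_c = 2007674.36 / 25486.77 = 78.77 cm
y_c = 2368863.45 / 25486.77 = 92.94 cm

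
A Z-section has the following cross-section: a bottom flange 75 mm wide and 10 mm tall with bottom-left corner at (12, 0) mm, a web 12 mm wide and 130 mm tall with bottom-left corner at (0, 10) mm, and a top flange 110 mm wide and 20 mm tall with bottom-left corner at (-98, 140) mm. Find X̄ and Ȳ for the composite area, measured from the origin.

Part | A | x̄ᵢ | ȳᵢ | A·x̄ᵢ | A·ȳᵢ
bottom flange | 750.00 | 49.50 | 5.00 | 37125.00 | 3750.00
web | 1560.00 | 6.00 | 75.00 | 9360.00 | 117000.00
top flange | 2200.00 | -43.00 | 150.00 | -94600.00 | 330000.00
Σ | 4510.00 |  |  | -48115.00 | 450750.00
X̄ = -48115.00 / 4510.00 = -10.67 mm
Ȳ = 450750.00 / 4510.00 = 99.94 mm

X̄ = -10.67 mm, Ȳ = 99.94 mm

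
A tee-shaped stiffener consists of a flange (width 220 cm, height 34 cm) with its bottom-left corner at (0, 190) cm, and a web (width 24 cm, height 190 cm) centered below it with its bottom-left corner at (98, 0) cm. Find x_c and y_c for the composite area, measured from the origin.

Part | A | x̄ᵢ | ȳᵢ | A·x̄ᵢ | A·ȳᵢ
web | 4560.00 | 110.00 | 95.00 | 501600.00 | 433200.00
flange | 7480.00 | 110.00 | 207.00 | 822800.00 | 1548360.00
Σ | 12040.00 |  |  | 1324400.00 | 1981560.00
x_c = 1324400.00 / 12040.00 = 110.00 cm
y_c = 1981560.00 / 12040.00 = 164.58 cm

x_c = 110.00 cm, y_c = 164.58 cm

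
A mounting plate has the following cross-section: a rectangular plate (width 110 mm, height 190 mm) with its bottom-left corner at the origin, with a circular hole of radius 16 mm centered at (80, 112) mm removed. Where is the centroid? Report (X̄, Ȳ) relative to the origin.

X̄ = 54.00 mm, Ȳ = 94.32 mm

Part | A | x̄ᵢ | ȳᵢ | A·x̄ᵢ | A·ȳᵢ
plate | 20900.00 | 55.00 | 95.00 | 1149500.00 | 1985500.00
hole | -804.25 | 80.00 | 112.00 | -64339.82 | -90075.74
Σ | 20095.75 |  |  | 1085160.18 | 1895424.26
X̄ = 1085160.18 / 20095.75 = 54.00 mm
Ȳ = 1895424.26 / 20095.75 = 94.32 mm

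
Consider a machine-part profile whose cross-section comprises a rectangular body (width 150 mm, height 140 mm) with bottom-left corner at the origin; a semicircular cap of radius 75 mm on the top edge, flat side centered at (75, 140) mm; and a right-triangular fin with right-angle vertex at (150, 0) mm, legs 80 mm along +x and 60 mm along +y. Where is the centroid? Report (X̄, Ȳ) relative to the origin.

rectangular body: A = 150 × 140 = 21000.00, centroid at (75.00, 70.00).
semicircular top: A = ½π·75² = 8835.73, centroid at (75.00, 171.83).
triangular fin: A = ½·80·60 = 2400.00, centroid at (176.67, 20.00).
ΣA = 32235.73 mm², ΣAX̄ = 2661679.70 mm³, ΣAȲ = 3036252.11 mm³.
X̄ = 2661679.70/32235.73 = 82.57 mm; Ȳ = 3036252.11/32235.73 = 94.19 mm.

X̄ = 82.57 mm, Ȳ = 94.19 mm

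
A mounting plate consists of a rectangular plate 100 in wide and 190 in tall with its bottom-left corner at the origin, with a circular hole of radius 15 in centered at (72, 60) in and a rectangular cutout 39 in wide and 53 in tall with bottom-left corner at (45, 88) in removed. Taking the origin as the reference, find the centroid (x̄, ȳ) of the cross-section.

x̄ = 47.19 in, ȳ = 94.04 in

plate: A = 100 × 190 = 19000.00, centroid at (50.00, 95.00).
hole 1: A = −π·15² = -706.86, centroid at (72.00, 60.00).
hole 2: A = −(39 × 53) = -2067.00, centroid at (64.50, 114.50).
ΣA = 16226.14 in²
ΣAx̄ = (19000.00)(50.00) + (-706.86)(72.00) + (-2067.00)(64.50) = 765784.70 in³
ΣAȳ = (19000.00)(95.00) + (-706.86)(60.00) + (-2067.00)(114.50) = 1525917.00 in³
x̄ = 765784.70 / 16226.14 = 47.19 in
ȳ = 1525917.00 / 16226.14 = 94.04 in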